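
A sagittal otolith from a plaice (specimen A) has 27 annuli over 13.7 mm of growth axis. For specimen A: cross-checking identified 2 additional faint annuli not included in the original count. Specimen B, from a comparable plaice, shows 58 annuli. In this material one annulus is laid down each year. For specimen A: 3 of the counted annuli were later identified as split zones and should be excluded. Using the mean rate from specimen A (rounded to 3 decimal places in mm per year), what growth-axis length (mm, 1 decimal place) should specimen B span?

Specimen A: adjusted count: 27 − 3 + 2 = 26 annuli.
A: 13.7 mm over 26 years gives 13.7 / 26 ≈ 0.527 mm/yr.
For B, 0.527 mm/year × 58 years = 30.6 mm.

30.6 mm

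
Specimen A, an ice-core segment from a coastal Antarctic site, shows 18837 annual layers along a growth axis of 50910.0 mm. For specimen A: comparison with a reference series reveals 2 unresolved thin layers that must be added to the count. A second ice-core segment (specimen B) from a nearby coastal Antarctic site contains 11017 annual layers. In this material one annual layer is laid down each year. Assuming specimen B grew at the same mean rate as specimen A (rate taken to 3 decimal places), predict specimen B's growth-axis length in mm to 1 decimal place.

29767.9 mm

Specimen A: correcting the raw count gives 18837 + 2 = 18839 true annual layers.
A: 50910.0 mm over 18839 years gives 50910.0 / 18839 ≈ 2.702 mm/yr.
For B, 2.702 mm/year × 11017 years = 29767.9 mm.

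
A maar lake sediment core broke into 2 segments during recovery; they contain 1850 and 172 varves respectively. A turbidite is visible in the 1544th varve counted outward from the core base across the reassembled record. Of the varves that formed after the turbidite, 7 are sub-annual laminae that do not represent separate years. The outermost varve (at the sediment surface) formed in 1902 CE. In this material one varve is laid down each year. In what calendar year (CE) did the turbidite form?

1431 CE

Total varves = 1850 + 172 = 2022.
The turbidite sits at varve 1544 from the core base, so 2022 − 1544 = 478 varves formed after it.
Removing the 7 false varves leaves 478 − 7 = 471 true varves beyond the turbidite.
The varve at the sediment surface is 1902 CE, so the turbidite dates to 1902 − 471 = 1431 CE.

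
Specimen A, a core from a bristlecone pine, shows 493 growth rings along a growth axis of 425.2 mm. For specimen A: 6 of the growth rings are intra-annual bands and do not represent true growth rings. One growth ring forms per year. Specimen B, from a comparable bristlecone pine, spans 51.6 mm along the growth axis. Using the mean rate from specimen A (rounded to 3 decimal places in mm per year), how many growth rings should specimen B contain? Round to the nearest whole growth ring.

59 growth rings

Specimen A: correcting the raw count gives 493 − 6 = 487 true growth rings.
A: Extension rate ≈ 425.2 / 487 = 0.873 mm/yr.
Specimen B: 51.6 mm / 0.873 mm per year = 59.11 years ≈ 59 growth rings.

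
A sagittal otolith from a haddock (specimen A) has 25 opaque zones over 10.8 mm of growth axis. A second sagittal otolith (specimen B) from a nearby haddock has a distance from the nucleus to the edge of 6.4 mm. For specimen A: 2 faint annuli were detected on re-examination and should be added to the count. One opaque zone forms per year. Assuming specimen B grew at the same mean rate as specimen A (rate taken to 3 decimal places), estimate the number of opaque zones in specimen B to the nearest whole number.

16 opaque zones

Specimen A: true opaque zone count = 25 + 2 = 27.
A: 10.8 mm over 27 years gives 10.8 / 27 ≈ 0.400 mm per year.
Specimen B: 6.4 mm / 0.400 mm per year = 16.00 years ≈ 16 opaque zones.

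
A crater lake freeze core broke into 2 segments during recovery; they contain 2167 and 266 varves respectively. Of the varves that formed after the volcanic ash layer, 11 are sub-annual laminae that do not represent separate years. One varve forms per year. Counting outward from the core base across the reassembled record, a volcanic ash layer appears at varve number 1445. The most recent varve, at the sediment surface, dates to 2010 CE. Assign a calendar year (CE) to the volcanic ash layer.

Total varves = 2167 + 266 = 2433.
2433 − 1445 = 988 varves lie beyond the volcanic ash layer toward the sediment surface.
988 − 11 false = 977 true varves after the volcanic ash layer.
The varve at the sediment surface is 2010 CE, so the volcanic ash layer dates to 2010 − 977 = 1033 CE.

1033 CE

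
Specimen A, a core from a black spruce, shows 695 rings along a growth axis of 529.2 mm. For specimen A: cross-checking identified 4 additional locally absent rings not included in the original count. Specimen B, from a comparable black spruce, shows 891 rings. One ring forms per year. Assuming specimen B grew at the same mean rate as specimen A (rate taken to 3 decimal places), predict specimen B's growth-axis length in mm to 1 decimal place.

Specimen A: correcting the raw count gives 695 + 4 = 699 true rings.
A: Mean rate = 529.2 mm / 699 years ≈ 0.757 mm/year.
Length of B = 0.757 × 891 = 674.5 mm.

674.5 mm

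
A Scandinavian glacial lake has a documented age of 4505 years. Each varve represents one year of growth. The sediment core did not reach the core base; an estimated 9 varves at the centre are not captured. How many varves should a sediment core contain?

4496 varves

At one varve per year, 4505 years correspond to 4505 varves.
Subtracting the 9 varves not captured gives 4505 − 9 = 4496 varves in the record.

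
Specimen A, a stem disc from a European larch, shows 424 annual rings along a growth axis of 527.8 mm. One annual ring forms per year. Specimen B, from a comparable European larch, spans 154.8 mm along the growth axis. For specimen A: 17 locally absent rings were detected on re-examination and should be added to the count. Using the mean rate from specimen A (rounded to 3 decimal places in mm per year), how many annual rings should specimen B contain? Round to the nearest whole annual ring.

129 annual rings

Specimen A: true annual ring count = 424 + 17 = 441.
A: Mean rate = 527.8 mm / 441 years ≈ 1.197 mm/year.
Specimen B: 154.8 mm / 1.197 mm per year = 129.32 years ≈ 129 annual rings.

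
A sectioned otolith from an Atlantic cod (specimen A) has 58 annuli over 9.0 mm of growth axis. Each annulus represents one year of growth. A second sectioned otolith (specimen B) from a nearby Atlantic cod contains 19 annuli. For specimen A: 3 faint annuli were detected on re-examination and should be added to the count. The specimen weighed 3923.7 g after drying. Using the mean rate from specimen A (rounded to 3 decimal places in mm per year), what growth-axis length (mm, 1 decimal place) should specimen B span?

Specimen A: correcting the raw count gives 58 + 3 = 61 true annuli.
A: Mean rate = 9.0 mm / 61 years ≈ 0.148 mm/year.
Length of B = 0.148 × 19 = 2.8 mm.

2.8 mm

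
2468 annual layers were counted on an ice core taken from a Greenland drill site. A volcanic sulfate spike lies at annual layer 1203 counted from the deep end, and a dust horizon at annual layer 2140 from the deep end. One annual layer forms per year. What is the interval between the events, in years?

937 years

Separation: 2140 − 1203 = 937 annual layers.
At one annual layer per year, 937 years elapsed between them.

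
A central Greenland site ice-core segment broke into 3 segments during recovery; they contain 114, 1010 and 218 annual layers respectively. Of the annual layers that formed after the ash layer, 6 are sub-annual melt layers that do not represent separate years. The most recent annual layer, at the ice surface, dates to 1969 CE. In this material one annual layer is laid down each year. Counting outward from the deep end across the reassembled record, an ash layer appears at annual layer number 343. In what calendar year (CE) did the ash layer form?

Total annual layers = 114 + 1010 + 218 = 1342.
Between annual layer 343 and the ice surface there are 1342 − 343 = 999 annual layers.
Excluding 6 false annual layers: 999 − 6 = 993.
Counting back 993 years from 1969 CE places the ash layer in 1969 − 993 = 976 CE.

976 CE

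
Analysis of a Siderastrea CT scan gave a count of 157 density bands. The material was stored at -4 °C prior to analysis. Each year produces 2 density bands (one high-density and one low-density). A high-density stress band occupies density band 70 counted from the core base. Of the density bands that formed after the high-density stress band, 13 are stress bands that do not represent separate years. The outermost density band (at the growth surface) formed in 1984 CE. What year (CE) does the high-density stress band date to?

157 − 70 = 87 density bands lie beyond the high-density stress band toward the growth surface.
87 − 13 false = 74 true density bands after the high-density stress band.
Dividing by 2 density bands per year: 74 / 2 = 37 years.
The density band at the growth surface is 1984 CE, so the high-density stress band dates to 1984 − 37 = 1947 CE.

1947 CE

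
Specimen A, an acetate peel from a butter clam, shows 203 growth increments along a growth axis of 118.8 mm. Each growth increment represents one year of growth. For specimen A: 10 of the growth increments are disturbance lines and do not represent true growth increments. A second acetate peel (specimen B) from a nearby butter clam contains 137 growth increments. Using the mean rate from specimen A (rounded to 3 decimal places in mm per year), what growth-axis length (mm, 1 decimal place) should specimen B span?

84.4 mm

Specimen A: true growth increment count = 203 − 10 = 193.
A: 118.8 mm over 193 years gives 118.8 / 193 ≈ 0.616 mm/yr.
Length of B = 0.616 × 137 = 84.4 mm.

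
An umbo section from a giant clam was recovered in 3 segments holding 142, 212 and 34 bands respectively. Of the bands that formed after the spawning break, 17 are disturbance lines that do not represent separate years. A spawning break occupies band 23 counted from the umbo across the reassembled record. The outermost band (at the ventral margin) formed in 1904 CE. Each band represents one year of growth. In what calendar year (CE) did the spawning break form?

1556 CE

Total bands = 142 + 212 + 34 = 388.
388 − 23 = 365 bands lie beyond the spawning break toward the ventral margin.
365 − 17 false = 348 true bands after the spawning break.
Counting back 348 years from 1904 CE places the spawning break in 1904 − 348 = 1556 CE.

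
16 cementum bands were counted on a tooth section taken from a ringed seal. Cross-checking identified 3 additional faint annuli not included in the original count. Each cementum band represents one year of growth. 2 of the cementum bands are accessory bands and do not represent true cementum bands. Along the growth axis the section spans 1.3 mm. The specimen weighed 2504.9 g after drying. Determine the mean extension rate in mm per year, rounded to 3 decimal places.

After corrections the count is 16 − 2 + 3 = 17 cementum bands.
1.3 mm over 17 years gives 1.3 / 17 ≈ 0.076 mm per year.

0.076 mm per year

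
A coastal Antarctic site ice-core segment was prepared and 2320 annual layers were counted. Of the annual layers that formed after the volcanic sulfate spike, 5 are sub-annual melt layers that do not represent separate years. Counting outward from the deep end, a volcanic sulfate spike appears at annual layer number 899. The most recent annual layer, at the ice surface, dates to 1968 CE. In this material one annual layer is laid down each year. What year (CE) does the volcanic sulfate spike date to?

552 CE

Between annual layer 899 and the ice surface there are 2320 − 899 = 1421 annual layers.
1421 − 5 false = 1416 true annual layers after the volcanic sulfate spike.
1968 − 1416 = 552 CE.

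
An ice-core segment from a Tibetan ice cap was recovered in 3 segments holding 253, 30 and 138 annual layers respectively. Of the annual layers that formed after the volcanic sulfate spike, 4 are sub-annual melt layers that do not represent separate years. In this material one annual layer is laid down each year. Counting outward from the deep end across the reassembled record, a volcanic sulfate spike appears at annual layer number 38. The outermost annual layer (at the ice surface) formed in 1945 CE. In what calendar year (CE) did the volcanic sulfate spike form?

1566 CE

Total annual layers = 253 + 30 + 138 = 421.
421 − 38 = 383 annual layers lie beyond the volcanic sulfate spike toward the ice surface.
Removing the 4 false annual layers leaves 383 − 4 = 379 true annual layers beyond the volcanic sulfate spike.
The annual layer at the ice surface is 1945 CE, so the volcanic sulfate spike dates to 1945 − 379 = 1566 CE.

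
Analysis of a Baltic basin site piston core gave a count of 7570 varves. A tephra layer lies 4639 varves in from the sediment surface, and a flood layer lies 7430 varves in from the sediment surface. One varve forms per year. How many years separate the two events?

2791 yr

The two markers are separated by 7430 − 4639 = 2791 varves.
One varve per year makes the interval 2791 years.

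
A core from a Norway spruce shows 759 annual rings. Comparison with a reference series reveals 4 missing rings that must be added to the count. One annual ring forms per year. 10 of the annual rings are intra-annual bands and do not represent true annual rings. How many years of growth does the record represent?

Correcting the raw count gives 759 − 10 + 4 = 753 true annual rings.
At one annual ring per year, that is 753 years.

753 years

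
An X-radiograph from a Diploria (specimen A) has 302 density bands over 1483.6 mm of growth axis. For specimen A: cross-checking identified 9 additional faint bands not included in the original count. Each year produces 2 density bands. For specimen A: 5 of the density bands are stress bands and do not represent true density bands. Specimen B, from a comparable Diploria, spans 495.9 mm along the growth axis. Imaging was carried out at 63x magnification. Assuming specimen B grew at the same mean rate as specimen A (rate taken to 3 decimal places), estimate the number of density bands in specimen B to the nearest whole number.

Specimen A: correcting the raw count gives 302 − 5 + 9 = 306 true density bands.
Specimen A: with 2 density bands per year, 306 / 2 = 153 years.
A: Extension rate ≈ 1483.6 / 153 = 9.697 mm/year.
Specimen B: 495.9 mm / 9.697 mm per year = 51.14 years; at 2 density bands per year that is 51.14 × 2 ≈ 102 density bands.

102 density bands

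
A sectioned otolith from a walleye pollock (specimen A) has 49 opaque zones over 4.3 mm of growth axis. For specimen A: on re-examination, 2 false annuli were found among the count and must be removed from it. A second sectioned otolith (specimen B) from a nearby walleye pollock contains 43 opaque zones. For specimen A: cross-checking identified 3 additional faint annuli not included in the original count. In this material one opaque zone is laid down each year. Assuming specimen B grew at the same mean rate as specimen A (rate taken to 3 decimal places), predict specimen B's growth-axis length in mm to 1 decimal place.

Specimen A: true opaque zone count = 49 − 2 + 3 = 50.
A: Mean rate = 4.3 mm / 50 years ≈ 0.086 mm/yr.
For B, 0.086 mm/year × 43 years = 3.7 mm.

3.7 mm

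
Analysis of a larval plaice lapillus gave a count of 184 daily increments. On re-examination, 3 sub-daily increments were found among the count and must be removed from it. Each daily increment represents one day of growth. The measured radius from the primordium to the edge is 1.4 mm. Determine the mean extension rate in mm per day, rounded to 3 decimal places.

Adjusted count: 184 − 3 = 181 daily increments.
Extension rate ≈ 1.4 / 181 = 0.008 mm per day.

0.008 mm per day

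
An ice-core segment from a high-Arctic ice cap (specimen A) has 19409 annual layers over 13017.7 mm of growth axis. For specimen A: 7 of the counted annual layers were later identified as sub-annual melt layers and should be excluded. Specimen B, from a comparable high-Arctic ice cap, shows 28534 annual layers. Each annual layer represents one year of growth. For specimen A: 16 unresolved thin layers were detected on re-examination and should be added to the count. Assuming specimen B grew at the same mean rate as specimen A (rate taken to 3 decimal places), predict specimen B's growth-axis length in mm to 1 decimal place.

19117.8 mm

Specimen A: correcting the raw count gives 19409 − 7 + 16 = 19418 true annual layers.
A: Mean rate = 13017.7 mm / 19418 years ≈ 0.670 mm/yr.
Length of B = 0.670 × 28534 = 19117.8 mm.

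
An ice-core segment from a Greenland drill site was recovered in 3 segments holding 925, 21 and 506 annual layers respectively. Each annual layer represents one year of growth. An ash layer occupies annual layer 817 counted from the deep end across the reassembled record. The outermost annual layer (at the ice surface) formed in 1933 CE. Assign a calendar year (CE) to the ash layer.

1298 CE

Total annual layers = 925 + 21 + 506 = 1452.
Between annual layer 817 and the ice surface there are 1452 − 817 = 635 annual layers.
Counting back 635 years from 1933 CE places the ash layer in 1933 − 635 = 1298 CE.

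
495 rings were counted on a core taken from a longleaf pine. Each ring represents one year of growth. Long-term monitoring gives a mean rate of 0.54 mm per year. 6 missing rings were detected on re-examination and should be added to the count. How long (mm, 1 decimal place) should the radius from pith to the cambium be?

True ring count = 495 + 6 = 501.
Length ≈ 0.54 × 501 = 270.5 mm.

270.5 mm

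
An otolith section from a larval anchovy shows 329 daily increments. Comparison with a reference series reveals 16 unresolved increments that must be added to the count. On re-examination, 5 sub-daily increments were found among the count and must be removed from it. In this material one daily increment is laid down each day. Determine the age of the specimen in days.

Adjusted count: 329 − 5 + 16 = 340 daily increments.
One daily increment per day makes the duration 340 days.

340 d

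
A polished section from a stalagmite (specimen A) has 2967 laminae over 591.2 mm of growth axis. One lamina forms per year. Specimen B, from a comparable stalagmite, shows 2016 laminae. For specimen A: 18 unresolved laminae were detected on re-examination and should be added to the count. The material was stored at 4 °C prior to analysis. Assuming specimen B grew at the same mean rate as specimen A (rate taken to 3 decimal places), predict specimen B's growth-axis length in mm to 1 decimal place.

Specimen A: true lamina count = 2967 + 18 = 2985.
A: Extension rate ≈ 591.2 / 2985 = 0.198 mm/year.
Length of B = 0.198 × 2016 = 399.2 mm.

399.2 mm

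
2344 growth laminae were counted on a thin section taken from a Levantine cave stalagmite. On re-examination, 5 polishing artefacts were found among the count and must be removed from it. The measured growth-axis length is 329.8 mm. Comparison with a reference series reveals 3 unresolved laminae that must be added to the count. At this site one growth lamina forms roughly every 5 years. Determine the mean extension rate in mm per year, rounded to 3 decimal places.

Adjusted count: 2344 − 5 + 3 = 2342 growth laminae.
2342 growth laminae at 5 years each span 2342 × 5 = 11710 years.
329.8 mm over 11710 years gives 329.8 / 11710 ≈ 0.028 mm per year.

0.028 mm per year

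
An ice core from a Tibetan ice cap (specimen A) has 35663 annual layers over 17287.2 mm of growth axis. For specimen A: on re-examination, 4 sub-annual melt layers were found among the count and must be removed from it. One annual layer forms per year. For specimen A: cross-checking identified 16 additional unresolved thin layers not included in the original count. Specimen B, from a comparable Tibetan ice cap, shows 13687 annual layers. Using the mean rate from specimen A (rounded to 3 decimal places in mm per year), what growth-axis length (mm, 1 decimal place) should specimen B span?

Specimen A: correcting the raw count gives 35663 − 4 + 16 = 35675 true annual layers.
A: Extension rate ≈ 17287.2 / 35675 = 0.485 mm/year.
B's length ≈ 0.485 × 13687 = 6638.2 mm.

6638.2 mm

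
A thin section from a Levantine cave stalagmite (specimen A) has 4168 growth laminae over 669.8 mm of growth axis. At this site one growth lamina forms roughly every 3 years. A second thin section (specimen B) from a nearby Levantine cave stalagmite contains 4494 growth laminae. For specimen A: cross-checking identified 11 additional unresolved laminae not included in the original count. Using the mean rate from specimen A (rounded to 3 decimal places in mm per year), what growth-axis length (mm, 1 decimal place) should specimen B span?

714.5 mm

Specimen A: adjusted count: 4168 + 11 = 4179 growth laminae.
Specimen A: 4179 growth laminae at 3 years each span 4179 × 3 = 12537 years.
A: Mean rate = 669.8 mm / 12537 years ≈ 0.053 mm/yr.
Specimen B: 4494 growth laminae at 3 years each span 4494 × 3 = 13482 years. Length of B = 0.053 × 13482 = 714.5 mm.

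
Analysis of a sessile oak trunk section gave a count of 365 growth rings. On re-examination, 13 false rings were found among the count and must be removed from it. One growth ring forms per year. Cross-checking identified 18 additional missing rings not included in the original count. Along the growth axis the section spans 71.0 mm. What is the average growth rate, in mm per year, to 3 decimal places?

0.192 mm per year

True growth ring count = 365 − 13 + 18 = 370.
Mean rate = 71.0 mm / 370 years ≈ 0.192 mm per year.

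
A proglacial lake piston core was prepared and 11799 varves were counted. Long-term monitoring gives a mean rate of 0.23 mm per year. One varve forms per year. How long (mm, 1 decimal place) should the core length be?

11799 years of growth are recorded.
Length ≈ 0.23 × 11799 = 2713.8 mm.

2713.8 mm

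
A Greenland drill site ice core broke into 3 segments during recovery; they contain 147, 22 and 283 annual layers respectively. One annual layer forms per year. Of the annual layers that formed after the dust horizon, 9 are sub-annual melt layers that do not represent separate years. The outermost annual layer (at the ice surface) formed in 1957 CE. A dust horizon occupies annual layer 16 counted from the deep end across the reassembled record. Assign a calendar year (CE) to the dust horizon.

1530 CE

Total annual layers = 147 + 22 + 283 = 452.
452 − 16 = 436 annual layers lie beyond the dust horizon toward the ice surface.
436 − 9 false = 427 true annual layers after the dust horizon.
Counting back 427 years from 1957 CE places the dust horizon in 1957 − 427 = 1530 CE.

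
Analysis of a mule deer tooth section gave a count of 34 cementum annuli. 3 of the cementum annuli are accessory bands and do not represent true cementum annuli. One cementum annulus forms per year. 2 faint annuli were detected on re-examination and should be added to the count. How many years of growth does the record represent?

33 yr

Adjusted count: 34 − 3 + 2 = 33 cementum annuli.
One cementum annulus per year makes the duration 33 years.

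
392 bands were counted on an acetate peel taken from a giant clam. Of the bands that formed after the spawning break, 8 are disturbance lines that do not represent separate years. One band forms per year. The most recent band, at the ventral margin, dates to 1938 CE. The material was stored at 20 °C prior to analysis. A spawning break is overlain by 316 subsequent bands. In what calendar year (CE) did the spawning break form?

316 bands formed after the spawning break.
Removing the 8 false bands leaves 316 − 8 = 308 true bands beyond the spawning break.
Counting back 308 years from 1938 CE places the spawning break in 1938 − 308 = 1630 CE.

1630 CE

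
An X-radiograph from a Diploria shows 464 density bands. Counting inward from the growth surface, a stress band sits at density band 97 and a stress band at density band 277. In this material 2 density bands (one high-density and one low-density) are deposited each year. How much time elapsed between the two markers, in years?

277 − 97 = 180 density bands lie between the two events.
180 density bands at 2 per year is 180 / 2 = 90 years.

90 years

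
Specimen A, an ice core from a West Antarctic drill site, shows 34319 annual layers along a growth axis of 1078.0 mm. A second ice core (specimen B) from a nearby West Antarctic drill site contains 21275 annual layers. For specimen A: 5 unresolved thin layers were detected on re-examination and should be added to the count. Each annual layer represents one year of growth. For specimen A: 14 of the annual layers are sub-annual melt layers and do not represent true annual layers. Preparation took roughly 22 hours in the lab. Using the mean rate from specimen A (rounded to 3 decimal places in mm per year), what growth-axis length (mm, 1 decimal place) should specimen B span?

Specimen A: true annual layer count = 34319 − 14 + 5 = 34310.
A: Extension rate ≈ 1078.0 / 34310 = 0.031 mm/yr.
For B, 0.031 mm/year × 21275 years = 659.5 mm.

659.5 mm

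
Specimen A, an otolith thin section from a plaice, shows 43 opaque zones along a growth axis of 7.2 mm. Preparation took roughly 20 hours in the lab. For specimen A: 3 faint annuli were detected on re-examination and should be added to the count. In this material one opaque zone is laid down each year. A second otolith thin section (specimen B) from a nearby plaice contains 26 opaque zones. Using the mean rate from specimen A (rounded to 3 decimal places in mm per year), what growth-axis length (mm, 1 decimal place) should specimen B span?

Specimen A: true opaque zone count = 43 + 3 = 46.
A: Extension rate ≈ 7.2 / 46 = 0.157 mm/yr.
For B, 0.157 mm/year × 26 years = 4.1 mm.

4.1 mm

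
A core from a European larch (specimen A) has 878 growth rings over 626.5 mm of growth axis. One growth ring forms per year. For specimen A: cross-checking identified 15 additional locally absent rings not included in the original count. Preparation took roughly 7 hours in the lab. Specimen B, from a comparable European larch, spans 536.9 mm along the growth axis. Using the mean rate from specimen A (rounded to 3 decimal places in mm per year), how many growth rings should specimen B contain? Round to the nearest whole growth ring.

Specimen A: adjusted count: 878 + 15 = 893 growth rings.
A: 626.5 mm over 893 years gives 626.5 / 893 ≈ 0.702 mm per year.
B spans 536.9 / 0.702 = 764.81 years ≈ 765 growth rings.

765 growth rings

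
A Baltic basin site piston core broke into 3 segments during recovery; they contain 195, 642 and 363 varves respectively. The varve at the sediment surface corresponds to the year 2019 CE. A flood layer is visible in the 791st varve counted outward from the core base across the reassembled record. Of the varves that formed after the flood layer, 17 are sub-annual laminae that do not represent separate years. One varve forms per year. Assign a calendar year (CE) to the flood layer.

Total varves = 195 + 642 + 363 = 1200.
The flood layer sits at varve 791 from the core base, so 1200 − 791 = 409 varves formed after it.
Excluding 17 false varves: 409 − 17 = 392.
2019 − 392 = 1627 CE.

1627 CE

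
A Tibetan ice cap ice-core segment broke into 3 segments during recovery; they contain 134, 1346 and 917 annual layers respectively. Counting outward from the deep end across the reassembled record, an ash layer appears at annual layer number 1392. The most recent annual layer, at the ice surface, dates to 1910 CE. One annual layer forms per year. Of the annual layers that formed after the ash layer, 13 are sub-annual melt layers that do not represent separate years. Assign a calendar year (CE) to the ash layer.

Total annual layers = 134 + 1346 + 917 = 2397.
2397 − 1392 = 1005 annual layers lie beyond the ash layer toward the ice surface.
1005 − 13 false = 992 true annual layers after the ash layer.
The annual layer at the ice surface is 1910 CE, so the ash layer dates to 1910 − 992 = 918 CE.

918 CE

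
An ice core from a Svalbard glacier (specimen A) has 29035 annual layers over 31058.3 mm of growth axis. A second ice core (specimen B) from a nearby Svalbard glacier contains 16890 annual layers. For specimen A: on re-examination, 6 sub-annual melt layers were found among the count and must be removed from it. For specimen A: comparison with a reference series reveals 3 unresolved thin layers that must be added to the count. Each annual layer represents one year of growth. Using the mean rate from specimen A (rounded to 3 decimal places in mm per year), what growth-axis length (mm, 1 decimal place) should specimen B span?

Specimen A: correcting the raw count gives 29035 − 6 + 3 = 29032 true annual layers.
A: Mean rate = 31058.3 mm / 29032 years ≈ 1.070 mm/year.
Length of B = 1.070 × 16890 = 18072.3 mm.

18072.3 mm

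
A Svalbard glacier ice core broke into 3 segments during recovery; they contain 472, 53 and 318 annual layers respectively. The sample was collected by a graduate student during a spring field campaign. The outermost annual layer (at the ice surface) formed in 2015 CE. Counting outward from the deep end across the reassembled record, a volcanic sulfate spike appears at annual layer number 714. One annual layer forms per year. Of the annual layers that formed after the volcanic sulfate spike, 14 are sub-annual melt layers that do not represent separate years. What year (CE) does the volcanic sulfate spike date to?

Total annual layers = 472 + 53 + 318 = 843.
The volcanic sulfate spike sits at annual layer 714 from the deep end, so 843 − 714 = 129 annual layers formed after it.
Excluding 14 false annual layers: 129 − 14 = 115.
2015 − 115 = 1900 CE.

1900 CE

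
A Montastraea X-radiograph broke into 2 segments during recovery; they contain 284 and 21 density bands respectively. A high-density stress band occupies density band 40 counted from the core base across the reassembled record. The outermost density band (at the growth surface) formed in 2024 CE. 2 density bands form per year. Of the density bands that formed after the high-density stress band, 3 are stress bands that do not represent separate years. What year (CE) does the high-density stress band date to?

1893 CE

Total density bands = 284 + 21 = 305.
Between density band 40 and the growth surface there are 305 − 40 = 265 density bands.
Removing the 3 false density bands leaves 265 − 3 = 262 true density bands beyond the high-density stress band.
262 density bands at 2 per year is 262 / 2 = 131 years.
Counting back 131 years from 2024 CE places the high-density stress band in 2024 − 131 = 1893 CE.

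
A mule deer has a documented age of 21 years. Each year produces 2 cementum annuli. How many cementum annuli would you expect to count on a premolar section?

42 cementum annuli

21 years at 2 cementum annuli per year gives 21 × 2 = 42 cementum annuli.
So 42 cementum annuli should be present.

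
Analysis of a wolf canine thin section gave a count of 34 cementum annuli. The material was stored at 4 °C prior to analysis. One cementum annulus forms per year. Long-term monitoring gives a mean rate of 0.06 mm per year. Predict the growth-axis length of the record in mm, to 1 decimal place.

2.0 mm

The record spans 34 years at 0.06 mm per year.
Predicted length = 0.06 mm/year × 34 years = 2.0 mm.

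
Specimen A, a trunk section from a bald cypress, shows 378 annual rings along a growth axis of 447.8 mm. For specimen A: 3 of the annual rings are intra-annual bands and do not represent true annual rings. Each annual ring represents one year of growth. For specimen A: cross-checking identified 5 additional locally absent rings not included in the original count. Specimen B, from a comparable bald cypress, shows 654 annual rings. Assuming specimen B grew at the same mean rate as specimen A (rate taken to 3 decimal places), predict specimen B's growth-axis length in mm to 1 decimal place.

Specimen A: true annual ring count = 378 − 3 + 5 = 380.
A: 447.8 mm over 380 years gives 447.8 / 380 ≈ 1.178 mm per year.
Length of B = 1.178 × 654 = 770.4 mm.

770.4 mm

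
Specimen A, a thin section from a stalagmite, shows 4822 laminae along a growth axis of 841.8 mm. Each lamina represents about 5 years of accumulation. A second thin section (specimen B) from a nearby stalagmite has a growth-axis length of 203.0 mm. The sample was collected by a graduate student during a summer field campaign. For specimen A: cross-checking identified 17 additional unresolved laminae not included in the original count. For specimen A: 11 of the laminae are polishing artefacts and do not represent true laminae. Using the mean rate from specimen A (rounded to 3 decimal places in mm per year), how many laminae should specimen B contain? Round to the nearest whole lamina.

Specimen A: after corrections the count is 4822 − 11 + 17 = 4828 laminae.
Specimen A: multiplying by 5 years per lamina: 4828 × 5 = 24140 years.
A: 841.8 mm over 24140 years gives 841.8 / 24140 ≈ 0.035 mm/year.
For B, 203.0 / 0.035 = 5800.00 years; at 5 years per lamina that is 5800.00 / 5 ≈ 1160 laminae.

1160 laminae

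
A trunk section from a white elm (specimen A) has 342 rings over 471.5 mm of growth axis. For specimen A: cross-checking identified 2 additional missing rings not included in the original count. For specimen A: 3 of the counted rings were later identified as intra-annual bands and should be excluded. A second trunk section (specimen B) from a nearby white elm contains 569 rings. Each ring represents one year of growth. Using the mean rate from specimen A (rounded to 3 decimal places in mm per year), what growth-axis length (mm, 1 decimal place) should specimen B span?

786.9 mm

Specimen A: after corrections the count is 342 − 3 + 2 = 341 rings.
A: 471.5 mm over 341 years gives 471.5 / 341 ≈ 1.383 mm/year.
B's length ≈ 1.383 × 569 = 786.9 mm.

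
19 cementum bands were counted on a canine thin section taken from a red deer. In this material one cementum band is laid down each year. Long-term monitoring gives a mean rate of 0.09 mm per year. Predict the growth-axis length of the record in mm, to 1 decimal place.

The record spans 19 years at 0.09 mm per year.
Predicted length = 0.09 mm/year × 19 years = 1.7 mm.

1.7 mm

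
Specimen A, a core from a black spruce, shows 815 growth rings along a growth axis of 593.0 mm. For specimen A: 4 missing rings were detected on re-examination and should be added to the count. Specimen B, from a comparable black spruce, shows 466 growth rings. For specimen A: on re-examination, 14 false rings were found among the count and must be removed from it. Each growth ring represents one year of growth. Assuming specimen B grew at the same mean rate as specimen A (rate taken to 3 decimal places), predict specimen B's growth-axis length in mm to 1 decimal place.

343.4 mm

Specimen A: adjusted count: 815 − 14 + 4 = 805 growth rings.
A: Extension rate ≈ 593.0 / 805 = 0.737 mm per year.
B's length ≈ 0.737 × 466 = 343.4 mm.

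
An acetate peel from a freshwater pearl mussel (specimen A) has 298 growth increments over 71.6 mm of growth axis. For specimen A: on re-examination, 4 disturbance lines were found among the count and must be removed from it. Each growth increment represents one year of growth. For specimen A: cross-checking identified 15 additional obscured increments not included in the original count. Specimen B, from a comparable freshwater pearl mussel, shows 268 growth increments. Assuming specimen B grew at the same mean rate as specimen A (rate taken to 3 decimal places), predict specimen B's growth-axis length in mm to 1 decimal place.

Specimen A: correcting the raw count gives 298 − 4 + 15 = 309 true growth increments.
A: Mean rate = 71.6 mm / 309 years ≈ 0.232 mm/year.
For B, 0.232 mm/year × 268 years = 62.2 mm.

62.2 mm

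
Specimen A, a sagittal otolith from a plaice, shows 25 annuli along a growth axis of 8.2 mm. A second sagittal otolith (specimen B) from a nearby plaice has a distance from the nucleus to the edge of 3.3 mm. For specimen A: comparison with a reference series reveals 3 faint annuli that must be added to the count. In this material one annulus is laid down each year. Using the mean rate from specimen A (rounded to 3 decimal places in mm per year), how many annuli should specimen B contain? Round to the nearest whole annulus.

11 annuli

Specimen A: correcting the raw count gives 25 + 3 = 28 true annuli.
A: 8.2 mm over 28 years gives 8.2 / 28 ≈ 0.293 mm/year.
B spans 3.3 / 0.293 = 11.26 years ≈ 11 annuli.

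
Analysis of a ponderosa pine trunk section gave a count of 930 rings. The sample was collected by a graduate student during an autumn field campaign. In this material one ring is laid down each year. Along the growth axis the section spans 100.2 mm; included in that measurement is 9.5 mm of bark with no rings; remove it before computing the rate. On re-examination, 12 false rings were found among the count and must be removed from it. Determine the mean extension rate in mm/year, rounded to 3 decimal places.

True ring count = 930 − 12 = 918.
The growth record spans 100.2 − 9.5 = 90.7 mm.
Extension rate ≈ 90.7 / 918 = 0.099 mm/year.

0.099 mm/year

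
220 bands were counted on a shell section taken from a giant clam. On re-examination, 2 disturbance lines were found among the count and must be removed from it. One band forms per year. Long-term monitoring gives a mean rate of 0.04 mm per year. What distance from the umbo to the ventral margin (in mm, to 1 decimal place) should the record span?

8.7 mm

Adjusted count: 220 − 2 = 218 bands.
218 years at 0.04 mm/year gives 0.04 × 218 = 8.7 mm.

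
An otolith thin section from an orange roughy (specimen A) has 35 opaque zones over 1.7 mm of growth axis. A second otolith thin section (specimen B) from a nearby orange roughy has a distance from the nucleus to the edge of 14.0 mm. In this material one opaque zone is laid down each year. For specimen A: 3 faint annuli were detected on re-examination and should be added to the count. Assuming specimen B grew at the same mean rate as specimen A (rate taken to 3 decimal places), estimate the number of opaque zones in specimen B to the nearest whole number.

Specimen A: correcting the raw count gives 35 + 3 = 38 true opaque zones.
A: Mean rate = 1.7 mm / 38 years ≈ 0.045 mm/year.
For B, 14.0 / 0.045 = 311.11 years ≈ 311 opaque zones.

311 opaque zones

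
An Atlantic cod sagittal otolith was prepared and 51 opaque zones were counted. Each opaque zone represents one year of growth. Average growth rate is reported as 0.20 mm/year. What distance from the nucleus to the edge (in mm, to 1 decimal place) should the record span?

51 years of growth are recorded.
Predicted length = 0.20 mm/year × 51 years = 10.2 mm.

10.2 mm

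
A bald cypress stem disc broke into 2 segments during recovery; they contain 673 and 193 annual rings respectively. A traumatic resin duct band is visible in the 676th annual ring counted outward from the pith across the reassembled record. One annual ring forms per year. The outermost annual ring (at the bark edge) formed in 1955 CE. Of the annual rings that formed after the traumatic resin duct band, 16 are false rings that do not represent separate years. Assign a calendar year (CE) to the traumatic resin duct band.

Total annual rings = 673 + 193 = 866.
The traumatic resin duct band sits at annual ring 676 from the pith, so 866 − 676 = 190 annual rings formed after it.
Removing the 16 false annual rings leaves 190 − 16 = 174 true annual rings beyond the traumatic resin duct band.
The annual ring at the bark edge is 1955 CE, so the traumatic resin duct band dates to 1955 − 174 = 1781 CE.

1781 CE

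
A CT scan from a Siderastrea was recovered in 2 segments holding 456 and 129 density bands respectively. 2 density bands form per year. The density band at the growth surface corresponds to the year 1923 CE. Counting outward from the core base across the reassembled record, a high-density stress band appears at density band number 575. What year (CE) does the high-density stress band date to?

Total density bands = 456 + 129 = 585.
Between density band 575 and the growth surface there are 585 − 575 = 10 density bands.
With 2 density bands per year, 10 / 2 = 5 years.
The density band at the growth surface is 1923 CE, so the high-density stress band dates to 1923 − 5 = 1918 CE.

1918 CE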